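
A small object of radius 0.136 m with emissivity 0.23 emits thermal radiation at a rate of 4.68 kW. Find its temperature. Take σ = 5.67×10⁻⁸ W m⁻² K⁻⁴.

T ≈ 1110 K

A = 4πr² = 4π × (0.136)² = 0.232 m².
From P = εσAT⁴, T = (P / εσA)^(1/4) = (4680 / (0.23 × 5.67×10⁻⁸ × 0.232))^(1/4).
T = (1.54×10^12)^(1/4) = 1110 K.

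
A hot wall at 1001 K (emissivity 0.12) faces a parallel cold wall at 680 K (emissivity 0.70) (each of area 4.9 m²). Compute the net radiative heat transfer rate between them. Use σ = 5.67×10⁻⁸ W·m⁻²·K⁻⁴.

Q ≈ 25100 W

For two large parallel gray plates, q = σ(T₁⁴ − T₂⁴) / (1/ε₁ + 1/ε₂ − 1).
1/ε₁ + 1/ε₂ − 1 = 1/0.12 + 1/0.70 − 1 = 8.762.
T₁⁴ − T₂⁴ = 1.00×10^12 − 2.14×10^11 = 7.90×10^11 K⁴.
q = 5.67×10⁻⁸ × 7.90×10^11 / 8.762 = 5110 W/m².
Q = q·A = 5110 × 4.9 = 25100 W.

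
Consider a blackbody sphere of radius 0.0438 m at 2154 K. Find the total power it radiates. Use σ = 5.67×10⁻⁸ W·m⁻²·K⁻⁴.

A = 4πr² = 4π × (0.0438)² = 0.0241 m².
P = σAT⁴ = 5.67×10⁻⁸ × 0.0241 × (2154)⁴ = 5.67×10⁻⁸ × 0.0241 × 2.15×10^13.
P = 29400 W.

P ≈ 29400 W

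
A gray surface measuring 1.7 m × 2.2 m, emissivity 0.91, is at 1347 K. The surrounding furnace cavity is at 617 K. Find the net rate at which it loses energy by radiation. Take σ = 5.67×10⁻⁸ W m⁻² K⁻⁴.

Q ≈ 6.07×10^5 W

A = 1.7 × 2.2 = 3.74 m².
Q = εσA(T⁴ − T_s⁴). T⁴ − T_s⁴ = (1347)⁴ − (617)⁴ = 3.29×10^12 − 1.45×10^11 = 3.15×10^12 K⁴.
Q = 0.91 × 5.67×10⁻⁸ × 3.74 × 3.15×10^12 = 6.07×10^5 W.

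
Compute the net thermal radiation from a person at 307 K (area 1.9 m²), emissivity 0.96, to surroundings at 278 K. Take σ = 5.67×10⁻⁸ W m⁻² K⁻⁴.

Q = εσA(T⁴ − T_s⁴). T⁴ − T_s⁴ = (307)⁴ − (278)⁴ = 8.88×10^9 − 5.97×10^9 = 2.91×10^9 K⁴.
Q = 0.96 × 5.67×10⁻⁸ × 1.90 × 2.91×10^9 = 301 W.

Q ≈ 301 W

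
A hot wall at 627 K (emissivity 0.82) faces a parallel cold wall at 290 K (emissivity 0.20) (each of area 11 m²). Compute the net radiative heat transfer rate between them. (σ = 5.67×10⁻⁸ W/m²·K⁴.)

Q ≈ 17600 W

For two large parallel gray plates, q = σ(T₁⁴ − T₂⁴) / (1/ε₁ + 1/ε₂ − 1).
1/ε₁ + 1/ε₂ − 1 = 1/0.82 + 1/0.20 − 1 = 5.220.
T₁⁴ − T₂⁴ = 1.55×10^11 − 7.07×10^9 = 1.47×10^11 K⁴.
q = 5.67×10⁻⁸ × 1.47×10^11 / 5.220 = 1600 W/m².
Q = q·A = 1600 × 11 = 17600 W.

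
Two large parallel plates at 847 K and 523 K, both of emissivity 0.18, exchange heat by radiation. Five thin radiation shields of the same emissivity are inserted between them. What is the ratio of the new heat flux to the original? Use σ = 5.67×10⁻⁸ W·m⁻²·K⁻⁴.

With N identical shields there are N+1 = 6 gaps in series, each with the same radiative resistance, so the flux falls to 1/(N+1) of its unshielded value.

ratio ≈ 0.167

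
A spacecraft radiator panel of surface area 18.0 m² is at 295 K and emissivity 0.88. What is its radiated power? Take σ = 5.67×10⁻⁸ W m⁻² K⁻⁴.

Stefan–Boltzmann: P = εσAT⁴ = 0.88 × 5.67×10⁻⁸ × 18.0 × (295)⁴ = 0.88 × 5.67×10⁻⁸ × 18.0 × 7.57×10^9.
P = 6800 W.

P ≈ 6800 W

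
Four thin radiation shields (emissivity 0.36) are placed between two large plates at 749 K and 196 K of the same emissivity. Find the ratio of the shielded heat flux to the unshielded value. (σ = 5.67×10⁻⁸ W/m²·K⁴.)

With N identical shields there are N+1 = 5 gaps in series, each with the same radiative resistance, so the flux falls to 1/(N+1) of its unshielded value.

ratio ≈ 0.200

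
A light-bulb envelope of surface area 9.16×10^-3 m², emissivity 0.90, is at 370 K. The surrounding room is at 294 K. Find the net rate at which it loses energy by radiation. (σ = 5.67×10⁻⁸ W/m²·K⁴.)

Q ≈ 5.27 W

Q = εσA(T⁴ − T_s⁴). T⁴ − T_s⁴ = (370)⁴ − (294)⁴ = 1.87×10^10 − 7.47×10^9 = 1.13×10^10 K⁴.
Q = 0.90 × 5.67×10⁻⁸ × 9.16×10^-3 × 1.13×10^10 = 5.27 W.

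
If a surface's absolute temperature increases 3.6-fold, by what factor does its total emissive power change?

factor ≈ 168

P ∝ T⁴, so the power scales as (3.6)⁴ = 168.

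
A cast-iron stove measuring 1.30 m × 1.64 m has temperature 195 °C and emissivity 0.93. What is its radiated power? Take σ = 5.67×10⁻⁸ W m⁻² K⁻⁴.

P ≈ 5390 W

A = 1.30 × 1.64 = 2.13 m².
195 °C = 468 K.
Stefan–Boltzmann: P = εσAT⁴ = 0.93 × 5.67×10⁻⁸ × 2.13 × (468)⁴ = 0.93 × 5.67×10⁻⁸ × 2.13 × 4.80×10^10.
P = 5390 W.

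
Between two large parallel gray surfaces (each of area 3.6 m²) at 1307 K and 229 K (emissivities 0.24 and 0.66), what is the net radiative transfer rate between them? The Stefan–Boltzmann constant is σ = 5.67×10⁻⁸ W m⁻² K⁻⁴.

Q ≈ 1.27×10^5 W

For two large parallel gray plates, q = σ(T₁⁴ − T₂⁴) / (1/ε₁ + 1/ε₂ − 1).
1/ε₁ + 1/ε₂ − 1 = 1/0.24 + 1/0.66 − 1 = 4.682.
T₁⁴ − T₂⁴ = 2.92×10^12 − 2.75×10^9 = 2.92×10^12 K⁴.
q = 5.67×10⁻⁸ × 2.92×10^12 / 4.682 = 35300 W/m².
Q = q·A = 35300 × 3.6 = 1.27×10^5 W.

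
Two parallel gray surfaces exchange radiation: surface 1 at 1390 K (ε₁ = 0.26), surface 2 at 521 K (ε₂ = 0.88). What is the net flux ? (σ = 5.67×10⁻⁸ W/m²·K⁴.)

For two large parallel gray plates, q = σ(T₁⁴ − T₂⁴) / (1/ε₁ + 1/ε₂ − 1).
1/ε₁ + 1/ε₂ − 1 = 1/0.26 + 1/0.88 − 1 = 3.983.
T₁⁴ − T₂⁴ = 3.73×10^12 − 7.37×10^10 = 3.66×10^12 K⁴.
q = 5.67×10⁻⁸ × 3.66×10^12 / 3.983 = 52100 W/m².

q ≈ 52100 W/m²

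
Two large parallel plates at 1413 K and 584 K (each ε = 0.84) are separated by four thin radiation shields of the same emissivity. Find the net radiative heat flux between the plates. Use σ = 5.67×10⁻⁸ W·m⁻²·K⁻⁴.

Each of the 5 gaps contributes resistance (2/ε − 1) = 2/0.84 − 1 = 1.381; total = 6.905.
q = σ(T₁⁴ − T₂⁴) / 6.905 = 5.67×10⁻⁸ × 3.87×10^12 / 6.905 = 31800 W/m².

q ≈ 31800 W/m²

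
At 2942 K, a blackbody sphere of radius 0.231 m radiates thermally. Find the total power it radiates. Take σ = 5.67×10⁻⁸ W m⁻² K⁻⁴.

P ≈ 2.85×10^6 W

A = 4πr² = 4π × (0.231)² = 0.671 m².
P = σAT⁴ = 5.67×10⁻⁸ × 0.671 × (2942)⁴ = 5.67×10⁻⁸ × 0.671 × 7.49×10^13.
P = 2.85×10^6 W.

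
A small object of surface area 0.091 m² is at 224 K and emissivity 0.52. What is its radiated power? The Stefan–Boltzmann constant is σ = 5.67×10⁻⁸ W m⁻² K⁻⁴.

P = εσAT⁴ = 0.52 × 5.67×10⁻⁸ × 0.0910 × (224)⁴ = 0.52 × 5.67×10⁻⁸ × 0.0910 × 2.52×10^9.
P = 6.75 W.

P ≈ 6.75 W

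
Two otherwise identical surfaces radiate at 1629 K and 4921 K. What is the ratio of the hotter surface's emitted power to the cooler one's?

P ∝ T⁴, so the ratio is (4921/1629)⁴ = (3.021)⁴ = 83.3.

ratio ≈ 83.3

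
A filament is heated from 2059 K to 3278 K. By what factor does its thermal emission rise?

P ∝ T⁴, so the ratio is (3278/2059)⁴ = (1.592)⁴ = 6.42.

ratio ≈ 6.42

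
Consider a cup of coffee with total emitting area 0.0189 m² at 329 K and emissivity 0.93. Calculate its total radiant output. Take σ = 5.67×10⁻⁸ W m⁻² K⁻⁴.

P ≈ 11.7 W

P = εσAT⁴ = 0.93 × 5.67×10⁻⁸ × 0.0189 × (329)⁴ = 0.93 × 5.67×10⁻⁸ × 0.0189 × 1.17×10^10.
P = 11.7 W.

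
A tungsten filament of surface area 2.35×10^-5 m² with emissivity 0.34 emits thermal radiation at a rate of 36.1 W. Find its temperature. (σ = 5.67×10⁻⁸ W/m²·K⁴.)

From P = εσAT⁴, T = (P / εσA)^(1/4) = (36.1 / (0.34 × 5.67×10⁻⁸ × 2.35×10^-5))^(1/4).
T = (7.97×10^13)^(1/4) = 2990 K.

T ≈ 2990 K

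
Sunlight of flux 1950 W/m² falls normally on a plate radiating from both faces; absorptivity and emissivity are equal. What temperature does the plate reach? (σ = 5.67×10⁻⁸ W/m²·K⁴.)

T ≈ 362 K

Absorbed flux αS = emitted flux 2εσT⁴ per unit area; with α = ε this gives T = (S/2σ)^(1/4).
T = (1950 / (2 × 5.67×10⁻⁸))^(1/4) = (1.72×10^10)^(1/4).
T = 362 K.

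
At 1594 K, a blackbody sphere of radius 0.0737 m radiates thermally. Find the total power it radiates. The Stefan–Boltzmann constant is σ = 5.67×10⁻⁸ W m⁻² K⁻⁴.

A = 4πr² = 4π × (0.0737)² = 0.0683 m².
P = σAT⁴ = 5.67×10⁻⁸ × 0.0683 × (1594)⁴ = 5.67×10⁻⁸ × 0.0683 × 6.46×10^12.
P = 25000 W.

P ≈ 25000 W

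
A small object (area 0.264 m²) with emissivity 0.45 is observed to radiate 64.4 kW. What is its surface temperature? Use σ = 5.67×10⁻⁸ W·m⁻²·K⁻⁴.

T ≈ 1760 K

From P = εσAT⁴, T = (P / εσA)^(1/4) = (64400 / (0.45 × 5.67×10⁻⁸ × 0.264))^(1/4).
T = (9.56×10^12)^(1/4) = 1760 K.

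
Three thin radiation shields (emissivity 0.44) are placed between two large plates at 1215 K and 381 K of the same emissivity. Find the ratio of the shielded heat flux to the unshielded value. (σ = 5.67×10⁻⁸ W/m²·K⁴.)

With N identical shields there are N+1 = 4 gaps in series, each with the same radiative resistance, so the flux falls to 1/(N+1) of its unshielded value.

ratio ≈ 0.250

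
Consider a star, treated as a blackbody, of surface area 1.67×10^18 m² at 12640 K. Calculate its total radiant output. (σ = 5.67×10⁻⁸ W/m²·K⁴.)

P ≈ 2.42×10^27 W

P = σAT⁴ = 5.67×10⁻⁸ × 1.67×10^18 × (12640)⁴ = 5.67×10⁻⁸ × 1.67×10^18 × 2.55×10^16.
P = 2.42×10^27 W.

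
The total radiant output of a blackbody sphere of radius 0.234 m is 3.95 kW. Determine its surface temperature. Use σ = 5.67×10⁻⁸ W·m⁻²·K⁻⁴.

A = 4πr² = 4π × (0.234)² = 0.688 m².
From P = σAT⁴, T = (P / σA)^(1/4) = (3950 / (5.67×10⁻⁸ × 0.688))^(1/4).
T = (1.01×10^11)^(1/4) = 564 K.

T ≈ 564 K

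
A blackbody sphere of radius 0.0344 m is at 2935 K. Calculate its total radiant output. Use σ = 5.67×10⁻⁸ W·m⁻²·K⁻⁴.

P ≈ 62600 W

A = 4πr² = 4π × (0.0344)² = 0.0149 m².
P = σAT⁴ = 5.67×10⁻⁸ × 0.0149 × (2935)⁴ = 5.67×10⁻⁸ × 0.0149 × 7.42×10^13.
P = 62600 W.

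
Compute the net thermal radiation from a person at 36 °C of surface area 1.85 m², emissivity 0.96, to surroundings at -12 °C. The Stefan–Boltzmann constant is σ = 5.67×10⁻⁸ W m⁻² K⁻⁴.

Convert: 36 °C = 309 K; -12 °C = 261 K.
Q = εσA(T⁴ − T_s⁴). T⁴ − T_s⁴ = (309)⁴ − (261)⁴ = 9.12×10^9 − 4.64×10^9 = 4.48×10^9 K⁴.
Q = 0.96 × 5.67×10⁻⁸ × 1.85 × 4.48×10^9 = 451 W.

Q ≈ 451 W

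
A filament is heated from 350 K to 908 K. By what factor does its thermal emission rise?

P ∝ T⁴, so the ratio is (908/350)⁴ = (2.594)⁴ = 45.3.

ratio ≈ 45.3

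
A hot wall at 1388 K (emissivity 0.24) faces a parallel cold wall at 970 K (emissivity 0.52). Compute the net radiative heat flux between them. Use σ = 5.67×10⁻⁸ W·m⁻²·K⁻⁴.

q ≈ 31500 W/m²

For two large parallel gray plates, q = σ(T₁⁴ − T₂⁴) / (1/ε₁ + 1/ε₂ − 1).
1/ε₁ + 1/ε₂ − 1 = 1/0.24 + 1/0.52 − 1 = 5.090.
T₁⁴ − T₂⁴ = 3.71×10^12 − 8.85×10^11 = 2.83×10^12 K⁴.
q = 5.67×10⁻⁸ × 2.83×10^12 / 5.090 = 31500 W/m².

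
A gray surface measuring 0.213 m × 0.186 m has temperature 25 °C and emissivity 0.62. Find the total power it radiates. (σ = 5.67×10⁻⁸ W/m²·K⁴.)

P ≈ 11.0 W

A = 0.213 × 0.186 = 0.0396 m².
25 °C = 298 K.
P = εσAT⁴ = 0.62 × 5.67×10⁻⁸ × 0.0396 × (298)⁴ = 0.62 × 5.67×10⁻⁸ × 0.0396 × 7.89×10^9.
P = 11.0 W.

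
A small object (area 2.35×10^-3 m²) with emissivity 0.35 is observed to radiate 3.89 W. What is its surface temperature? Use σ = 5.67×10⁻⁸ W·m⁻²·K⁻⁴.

From P = εσAT⁴, T = (P / εσA)^(1/4) = (3.89 / (0.35 × 5.67×10⁻⁸ × 2.35×10^-3))^(1/4).
T = (8.34×10^10)^(1/4) = 537 K.

T ≈ 537 K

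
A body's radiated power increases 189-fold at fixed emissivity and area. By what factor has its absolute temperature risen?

factor ≈ 3.71

P ∝ T⁴ ⇒ T ∝ P^(1/4), so T scales by (189)^(1/4) = 3.71.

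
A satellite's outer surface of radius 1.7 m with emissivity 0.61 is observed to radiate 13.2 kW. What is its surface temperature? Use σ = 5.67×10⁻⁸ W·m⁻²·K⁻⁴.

T ≈ 320 K

A = 4πr² = 4π × (1.7)² = 36.3 m².
From P = εσAT⁴, T = (P / εσA)^(1/4) = (13200 / (0.61 × 5.67×10⁻⁸ × 36.3))^(1/4).
T = (1.05×10^10)^(1/4) = 320 K.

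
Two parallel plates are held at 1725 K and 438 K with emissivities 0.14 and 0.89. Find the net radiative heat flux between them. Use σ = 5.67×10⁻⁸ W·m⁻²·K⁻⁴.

q ≈ 68800 W/m²

For two large parallel gray plates, q = σ(T₁⁴ − T₂⁴) / (1/ε₁ + 1/ε₂ − 1).
1/ε₁ + 1/ε₂ − 1 = 1/0.14 + 1/0.89 − 1 = 7.266.
T₁⁴ − T₂⁴ = 8.85×10^12 − 3.68×10^10 = 8.82×10^12 K⁴.
q = 5.67×10⁻⁸ × 8.82×10^12 / 7.266 = 68800 W/m².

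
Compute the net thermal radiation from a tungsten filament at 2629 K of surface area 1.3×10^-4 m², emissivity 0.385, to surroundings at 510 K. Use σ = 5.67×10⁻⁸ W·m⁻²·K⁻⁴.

Q = εσA(T⁴ − T_s⁴). T⁴ − T_s⁴ = (2629)⁴ − (510)⁴ = 4.78×10^13 − 6.77×10^10 = 4.77×10^13 K⁴.
Q = 0.385 × 5.67×10⁻⁸ × 1.30×10^-4 × 4.77×10^13 = 135 W.

Q ≈ 135 W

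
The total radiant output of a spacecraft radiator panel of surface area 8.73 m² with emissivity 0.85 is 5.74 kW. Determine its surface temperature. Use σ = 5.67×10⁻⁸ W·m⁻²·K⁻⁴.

T ≈ 342 K

From P = εσAT⁴, T = (P / εσA)^(1/4) = (5740 / (0.85 × 5.67×10⁻⁸ × 8.73))^(1/4).
T = (1.36×10^10)^(1/4) = 342 K.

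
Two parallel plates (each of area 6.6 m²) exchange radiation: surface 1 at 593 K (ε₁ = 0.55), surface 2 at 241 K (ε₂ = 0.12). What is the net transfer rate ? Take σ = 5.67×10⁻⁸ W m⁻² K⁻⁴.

Q ≈ 4920 W

For two large parallel gray plates, q = σ(T₁⁴ − T₂⁴) / (1/ε₁ + 1/ε₂ − 1).
1/ε₁ + 1/ε₂ − 1 = 1/0.55 + 1/0.12 − 1 = 9.152.
T₁⁴ − T₂⁴ = 1.24×10^11 − 3.37×10^9 = 1.20×10^11 K⁴.
q = 5.67×10⁻⁸ × 1.20×10^11 / 9.152 = 745 W/m².
Q = q·A = 745 × 6.6 = 4920 W.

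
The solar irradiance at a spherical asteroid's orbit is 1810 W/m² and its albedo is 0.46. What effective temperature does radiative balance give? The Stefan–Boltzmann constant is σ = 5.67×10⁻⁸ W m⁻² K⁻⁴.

T ≈ 256 K

Power absorbed = (1−a)S·πR²; power emitted = 4πR²σT⁴. Equating and cancelling πR²:
T = ((1−a)S / 4σ)^(1/4) = (977 / (4 × 5.67×10⁻⁸))^(1/4) = (4.31×10^9)^(1/4).
T = 256 K.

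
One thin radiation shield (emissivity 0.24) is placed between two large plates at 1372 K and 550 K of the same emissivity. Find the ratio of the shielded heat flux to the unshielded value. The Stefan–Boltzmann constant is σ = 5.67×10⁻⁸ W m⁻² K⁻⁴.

With N identical shields there are N+1 = 2 gaps in series, each with the same radiative resistance, so the flux falls to 1/(N+1) of its unshielded value.

ratio ≈ 0.500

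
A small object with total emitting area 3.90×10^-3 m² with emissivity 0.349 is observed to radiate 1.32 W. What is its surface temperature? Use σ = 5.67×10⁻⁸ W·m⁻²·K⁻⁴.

From P = εσAT⁴, T = (P / εσA)^(1/4) = (1.32 / (0.349 × 5.67×10⁻⁸ × 3.90×10^-3))^(1/4).
T = (1.71×10^10)^(1/4) = 362 K.

T ≈ 362 K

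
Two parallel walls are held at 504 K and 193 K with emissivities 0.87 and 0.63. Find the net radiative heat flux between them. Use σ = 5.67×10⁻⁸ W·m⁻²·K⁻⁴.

For two large parallel gray plates, q = σ(T₁⁴ − T₂⁴) / (1/ε₁ + 1/ε₂ − 1).
1/ε₁ + 1/ε₂ − 1 = 1/0.87 + 1/0.63 − 1 = 1.737.
T₁⁴ − T₂⁴ = 6.45×10^10 − 1.39×10^9 = 6.31×10^10 K⁴.
q = 5.67×10⁻⁸ × 6.31×10^10 / 1.737 = 2060 W/m².

q ≈ 2060 W/m²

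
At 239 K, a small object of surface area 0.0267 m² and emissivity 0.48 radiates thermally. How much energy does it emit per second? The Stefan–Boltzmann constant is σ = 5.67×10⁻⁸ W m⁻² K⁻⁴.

P ≈ 2.37 W

P = εσAT⁴ = 0.48 × 5.67×10⁻⁸ × 0.0267 × (239)⁴ = 0.48 × 5.67×10⁻⁸ × 0.0267 × 3.26×10^9.
P = 2.37 W.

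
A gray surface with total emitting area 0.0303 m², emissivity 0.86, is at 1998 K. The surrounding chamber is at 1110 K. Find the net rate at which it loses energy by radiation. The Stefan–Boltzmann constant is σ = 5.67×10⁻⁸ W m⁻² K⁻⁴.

Q ≈ 21300 W

Q = εσA(T⁴ − T_s⁴). T⁴ − T_s⁴ = (1998)⁴ − (1110)⁴ = 1.59×10^13 − 1.52×10^12 = 1.44×10^13 K⁴.
Q = 0.86 × 5.67×10⁻⁸ × 0.0303 × 1.44×10^13 = 21300 W.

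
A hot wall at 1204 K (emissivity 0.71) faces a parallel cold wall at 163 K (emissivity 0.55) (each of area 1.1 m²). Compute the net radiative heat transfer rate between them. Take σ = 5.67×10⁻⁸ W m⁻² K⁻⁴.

Q ≈ 58800 W

For two large parallel gray plates, q = σ(T₁⁴ − T₂⁴) / (1/ε₁ + 1/ε₂ − 1).
1/ε₁ + 1/ε₂ − 1 = 1/0.71 + 1/0.55 − 1 = 2.227.
T₁⁴ − T₂⁴ = 2.10×10^12 − 7.06×10^8 = 2.10×10^12 K⁴.
q = 5.67×10⁻⁸ × 2.10×10^12 / 2.227 = 53500 W/m².
Q = q·A = 53500 × 1.1 = 58800 W.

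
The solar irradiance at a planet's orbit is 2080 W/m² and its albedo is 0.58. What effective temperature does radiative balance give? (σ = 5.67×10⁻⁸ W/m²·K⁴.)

Power absorbed = (1−a)S·πR²; power emitted = 4πR²σT⁴. Equating and cancelling πR²:
T = ((1−a)S / 4σ)^(1/4) = (874 / (4 × 5.67×10⁻⁸))^(1/4) = (3.85×10^9)^(1/4).
T = 249 K.

T ≈ 249 K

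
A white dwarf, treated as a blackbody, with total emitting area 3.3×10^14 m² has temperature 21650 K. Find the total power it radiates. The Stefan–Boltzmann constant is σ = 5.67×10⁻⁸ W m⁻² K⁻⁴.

P ≈ 4.11×10^24 W

P = σAT⁴ = 5.67×10⁻⁸ × 3.30×10^14 × (21650)⁴ = 5.67×10⁻⁸ × 3.30×10^14 × 2.20×10^17.
P = 4.11×10^24 W.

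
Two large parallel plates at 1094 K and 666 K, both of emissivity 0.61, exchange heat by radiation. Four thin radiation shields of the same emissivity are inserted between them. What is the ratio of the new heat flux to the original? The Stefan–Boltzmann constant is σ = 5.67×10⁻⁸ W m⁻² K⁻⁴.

ratio ≈ 0.200

With N identical shields there are N+1 = 5 gaps in series, each with the same radiative resistance, so the flux falls to 1/(N+1) of its unshielded value.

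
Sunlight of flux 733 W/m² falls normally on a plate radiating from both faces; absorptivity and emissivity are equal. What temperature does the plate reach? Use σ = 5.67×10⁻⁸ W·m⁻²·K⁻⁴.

Absorbed flux αS = emitted flux 2εσT⁴ per unit area; with α = ε this gives T = (S/2σ)^(1/4).
T = (733 / (2 × 5.67×10⁻⁸))^(1/4) = (6.46×10^9)^(1/4).
T = 284 K.

T ≈ 284 K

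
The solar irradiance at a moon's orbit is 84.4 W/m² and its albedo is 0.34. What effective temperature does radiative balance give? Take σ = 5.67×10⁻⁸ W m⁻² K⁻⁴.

Power absorbed = (1−a)S·πR²; power emitted = 4πR²σT⁴. Equating and cancelling πR²:
T = ((1−a)S / 4σ)^(1/4) = (55.7 / (4 × 5.67×10⁻⁸))^(1/4) = (2.46×10^8)^(1/4).
T = 125 K.

T ≈ 125 K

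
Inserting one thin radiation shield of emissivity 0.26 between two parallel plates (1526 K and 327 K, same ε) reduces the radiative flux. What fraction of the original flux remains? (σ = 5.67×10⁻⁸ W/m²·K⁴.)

With N identical shields there are N+1 = 2 gaps in series, each with the same radiative resistance, so the flux falls to 1/(N+1) of its unshielded value.

ratio ≈ 0.500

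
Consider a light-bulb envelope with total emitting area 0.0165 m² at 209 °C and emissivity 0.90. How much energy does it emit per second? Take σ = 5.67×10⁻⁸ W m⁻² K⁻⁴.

209 °C = 482 K.
Stefan–Boltzmann: P = εσAT⁴ = 0.90 × 5.67×10⁻⁸ × 0.0165 × (482)⁴ = 0.90 × 5.67×10⁻⁸ × 0.0165 × 5.40×10^10.
P = 45.4 W.

P ≈ 45.4 W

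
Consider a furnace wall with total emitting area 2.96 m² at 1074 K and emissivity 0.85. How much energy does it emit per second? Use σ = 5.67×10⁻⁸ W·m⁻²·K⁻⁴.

P ≈ 1.90×10^5 W

P = εσAT⁴ = 0.85 × 5.67×10⁻⁸ × 2.96 × (1074)⁴ = 0.85 × 5.67×10⁻⁸ × 2.96 × 1.33×10^12.
P = 1.90×10^5 W.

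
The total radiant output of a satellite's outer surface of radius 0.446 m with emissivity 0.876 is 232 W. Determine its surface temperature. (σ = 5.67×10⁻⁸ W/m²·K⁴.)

T ≈ 208 K

A = 4πr² = 4π × (0.446)² = 2.50 m².
From P = εσAT⁴, T = (P / εσA)^(1/4) = (232 / (0.876 × 5.67×10⁻⁸ × 2.50))^(1/4).
T = (1.87×10^9)^(1/4) = 208 K.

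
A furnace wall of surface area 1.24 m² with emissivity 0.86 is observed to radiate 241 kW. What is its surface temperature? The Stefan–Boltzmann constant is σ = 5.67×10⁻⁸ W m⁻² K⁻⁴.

T ≈ 1410 K

From P = εσAT⁴, T = (P / εσA)^(1/4) = (2.41×10^5 / (0.86 × 5.67×10⁻⁸ × 1.24))^(1/4).
T = (3.99×10^12)^(1/4) = 1410 K.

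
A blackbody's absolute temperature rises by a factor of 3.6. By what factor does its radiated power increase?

factor ≈ 168

P ∝ T⁴, so the power scales as (3.6)⁴ = 168.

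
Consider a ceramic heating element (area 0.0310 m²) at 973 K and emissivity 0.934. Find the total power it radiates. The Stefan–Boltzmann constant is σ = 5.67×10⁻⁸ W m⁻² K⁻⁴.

P ≈ 1470 W

P = εσAT⁴ = 0.934 × 5.67×10⁻⁸ × 0.0310 × (973)⁴ = 0.934 × 5.67×10⁻⁸ × 0.0310 × 8.96×10^11.
P = 1470 W.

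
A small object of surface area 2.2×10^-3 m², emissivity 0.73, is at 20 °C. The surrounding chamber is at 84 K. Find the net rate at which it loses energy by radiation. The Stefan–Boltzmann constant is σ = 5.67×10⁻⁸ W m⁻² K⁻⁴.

Convert: 20 °C = 293 K.
Q = εσA(T⁴ − T_s⁴). T⁴ − T_s⁴ = (293)⁴ − (84)⁴ = 7.37×10^9 − 4.98×10^7 = 7.32×10^9 K⁴.
Q = 0.73 × 5.67×10⁻⁸ × 2.20×10^-3 × 7.32×10^9 = 0.667 W.

Q ≈ 0.667 W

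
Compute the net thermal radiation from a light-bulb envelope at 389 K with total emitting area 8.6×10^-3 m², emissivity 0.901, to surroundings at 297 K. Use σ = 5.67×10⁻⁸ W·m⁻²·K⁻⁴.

Q ≈ 6.64 W

Q = εσA(T⁴ − T_s⁴). T⁴ − T_s⁴ = (389)⁴ − (297)⁴ = 2.29×10^10 − 7.78×10^9 = 1.51×10^10 K⁴.
Q = 0.901 × 5.67×10⁻⁸ × 8.60×10^-3 × 1.51×10^10 = 6.64 W.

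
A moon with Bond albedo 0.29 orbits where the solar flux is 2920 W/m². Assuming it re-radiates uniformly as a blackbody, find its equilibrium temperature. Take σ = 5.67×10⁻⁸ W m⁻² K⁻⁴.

T ≈ 309 K

Power absorbed = (1−a)S·πR²; power emitted = 4πR²σT⁴. Equating and cancelling πR²:
T = ((1−a)S / 4σ)^(1/4) = (2070 / (4 × 5.67×10⁻⁸))^(1/4) = (9.14×10^9)^(1/4).
T = 309 K.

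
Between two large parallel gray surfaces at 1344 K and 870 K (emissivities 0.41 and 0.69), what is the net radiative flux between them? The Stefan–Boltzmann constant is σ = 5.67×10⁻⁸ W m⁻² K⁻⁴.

q ≈ 52800 W/m²

For two large parallel gray plates, q = σ(T₁⁴ − T₂⁴) / (1/ε₁ + 1/ε₂ − 1).
1/ε₁ + 1/ε₂ − 1 = 1/0.41 + 1/0.69 − 1 = 2.888.
T₁⁴ − T₂⁴ = 3.26×10^12 − 5.73×10^11 = 2.69×10^12 K⁴.
q = 5.67×10⁻⁸ × 2.69×10^12 / 2.888 = 52800 W/m².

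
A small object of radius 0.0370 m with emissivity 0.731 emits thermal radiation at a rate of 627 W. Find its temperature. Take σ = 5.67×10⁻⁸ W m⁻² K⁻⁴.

A = 4πr² = 4π × (0.0370)² = 0.0172 m².
From P = εσAT⁴, T = (P / εσA)^(1/4) = (627 / (0.731 × 5.67×10⁻⁸ × 0.0172))^(1/4).
T = (8.79×10^11)^(1/4) = 968 K.

T ≈ 968 K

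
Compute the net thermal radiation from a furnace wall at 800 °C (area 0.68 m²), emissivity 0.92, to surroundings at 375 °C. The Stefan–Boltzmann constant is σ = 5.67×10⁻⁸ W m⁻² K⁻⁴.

Q ≈ 40800 W

Convert: 800 °C = 1073 K; 375 °C = 648 K.
Q = εσA(T⁴ − T_s⁴). T⁴ − T_s⁴ = (1073)⁴ − (648)⁴ = 1.33×10^12 − 1.76×10^11 = 1.15×10^12 K⁴.
Q = 0.92 × 5.67×10⁻⁸ × 0.680 × 1.15×10^12 = 40800 W.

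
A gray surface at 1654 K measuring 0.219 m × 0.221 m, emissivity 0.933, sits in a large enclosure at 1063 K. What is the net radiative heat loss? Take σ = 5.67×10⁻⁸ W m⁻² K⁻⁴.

Q ≈ 15900 W

A = 0.219 × 0.221 = 0.0484 m².
Q = εσA(T⁴ − T_s⁴). T⁴ − T_s⁴ = (1654)⁴ − (1063)⁴ = 7.48×10^12 − 1.28×10^12 = 6.21×10^12 K⁴.
Q = 0.933 × 5.67×10⁻⁸ × 0.0484 × 6.21×10^12 = 15900 W.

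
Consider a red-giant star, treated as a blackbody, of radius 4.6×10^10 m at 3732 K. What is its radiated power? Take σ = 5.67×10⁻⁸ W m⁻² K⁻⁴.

A = 4πr² = 4π × (4.6×10^10)² = 2.66×10^22 m².
P = σAT⁴ = 5.67×10⁻⁸ × 2.66×10^22 × (3732)⁴ = 5.67×10⁻⁸ × 2.66×10^22 × 1.94×10^14.
P = 2.92×10^29 W.

P ≈ 2.92×10^29 W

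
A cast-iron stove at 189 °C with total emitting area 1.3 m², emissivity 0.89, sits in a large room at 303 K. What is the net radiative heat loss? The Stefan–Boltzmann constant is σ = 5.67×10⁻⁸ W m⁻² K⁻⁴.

Q ≈ 2440 W

Convert: 189 °C = 462 K.
Q = εσA(T⁴ − T_s⁴). T⁴ − T_s⁴ = (462)⁴ − (303)⁴ = 4.56×10^10 − 8.43×10^9 = 3.71×10^10 K⁴.
Q = 0.89 × 5.67×10⁻⁸ × 1.30 × 3.71×10^10 = 2440 W.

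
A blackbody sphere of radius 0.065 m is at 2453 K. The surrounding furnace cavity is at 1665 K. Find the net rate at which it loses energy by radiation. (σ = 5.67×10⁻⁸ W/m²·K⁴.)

Q ≈ 85900 W

A = 4πr² = 4π × (0.065)² = 0.0531 m².
Q = σA(T⁴ − T_s⁴). T⁴ − T_s⁴ = (2453)⁴ − (1665)⁴ = 3.62×10^13 − 7.69×10^12 = 2.85×10^13 K⁴.
Q = 5.67×10⁻⁸ × 0.0531 × 2.85×10^13 = 85900 W.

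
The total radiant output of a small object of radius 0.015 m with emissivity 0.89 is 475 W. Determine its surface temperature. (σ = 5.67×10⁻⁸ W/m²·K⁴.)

T ≈ 1350 K

A = 4πr² = 4π × (0.015)² = 2.83×10^-3 m².
From P = εσAT⁴, T = (P / εσA)^(1/4) = (475 / (0.89 × 5.67×10⁻⁸ × 2.83×10^-3))^(1/4).
T = (3.33×10^12)^(1/4) = 1350 K.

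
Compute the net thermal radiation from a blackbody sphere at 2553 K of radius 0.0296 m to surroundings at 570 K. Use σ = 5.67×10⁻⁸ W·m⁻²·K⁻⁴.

Q ≈ 26500 W

A = 4πr² = 4π × (0.0296)² = 0.0110 m².
Q = σA(T⁴ − T_s⁴). T⁴ − T_s⁴ = (2553)⁴ − (570)⁴ = 4.25×10^13 − 1.06×10^11 = 4.24×10^13 K⁴.
Q = 5.67×10⁻⁸ × 0.0110 × 4.24×10^13 = 26500 W.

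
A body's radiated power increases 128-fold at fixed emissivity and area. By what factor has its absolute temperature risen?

factor ≈ 3.36

P ∝ T⁴ ⇒ T ∝ P^(1/4), so T scales by (128)^(1/4) = 3.36.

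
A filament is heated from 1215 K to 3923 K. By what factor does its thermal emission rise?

ratio ≈ 109

P ∝ T⁴, so the ratio is (3923/1215)⁴ = (3.229)⁴ = 109.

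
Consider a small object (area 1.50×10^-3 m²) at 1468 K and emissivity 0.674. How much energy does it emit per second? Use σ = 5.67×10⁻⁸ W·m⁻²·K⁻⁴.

Stefan–Boltzmann: P = εσAT⁴ = 0.674 × 5.67×10⁻⁸ × 1.50×10^-3 × (1468)⁴ = 0.674 × 5.67×10⁻⁸ × 1.50×10^-3 × 4.64×10^12.
P = 266 W.

P ≈ 266 W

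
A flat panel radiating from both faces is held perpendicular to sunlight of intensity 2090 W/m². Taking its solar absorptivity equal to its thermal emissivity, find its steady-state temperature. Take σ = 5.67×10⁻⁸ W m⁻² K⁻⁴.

T ≈ 368 K

Absorbed flux αS = emitted flux 2εσT⁴ per unit area; with α = ε this gives T = (S/2σ)^(1/4).
T = (2090 / (2 × 5.67×10⁻⁸))^(1/4) = (1.84×10^10)^(1/4).
T = 368 K.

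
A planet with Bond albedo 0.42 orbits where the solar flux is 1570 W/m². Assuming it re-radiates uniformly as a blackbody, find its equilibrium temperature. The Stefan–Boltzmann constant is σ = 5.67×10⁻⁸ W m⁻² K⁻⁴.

Power absorbed = (1−a)S·πR²; power emitted = 4πR²σT⁴. Equating and cancelling πR²:
T = ((1−a)S / 4σ)^(1/4) = (911 / (4 × 5.67×10⁻⁸))^(1/4) = (4.01×10^9)^(1/4).
T = 252 K.

T ≈ 252 K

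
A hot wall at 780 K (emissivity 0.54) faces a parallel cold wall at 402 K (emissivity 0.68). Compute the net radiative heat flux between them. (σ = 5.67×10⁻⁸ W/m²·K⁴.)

q ≈ 8400 W/m²

For two large parallel gray plates, q = σ(T₁⁴ − T₂⁴) / (1/ε₁ + 1/ε₂ − 1).
1/ε₁ + 1/ε₂ − 1 = 1/0.54 + 1/0.68 − 1 = 2.322.
T₁⁴ − T₂⁴ = 3.70×10^11 − 2.61×10^10 = 3.44×10^11 K⁴.
q = 5.67×10⁻⁸ × 3.44×10^11 / 2.322 = 8400 W/m².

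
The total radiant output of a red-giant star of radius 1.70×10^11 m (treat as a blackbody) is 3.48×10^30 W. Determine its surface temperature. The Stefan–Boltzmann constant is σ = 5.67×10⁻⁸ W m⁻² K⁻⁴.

A = 4πr² = 4π × (1.70×10^11)² = 3.63×10^23 m².
From P = σAT⁴, T = (P / σA)^(1/4) = (3.48×10^30 / (5.67×10⁻⁸ × 3.63×10^23))^(1/4).
T = (1.69×10^14)^(1/4) = 3610 K.

T ≈ 3610 K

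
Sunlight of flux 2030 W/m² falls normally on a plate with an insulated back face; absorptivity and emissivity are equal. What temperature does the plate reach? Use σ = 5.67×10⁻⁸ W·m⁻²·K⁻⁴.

Absorbed flux αS = emitted flux εσT⁴ (one radiating face); with α = ε, T = (S/σ)^(1/4).
T = (2030 / 5.67×10⁻⁸)^(1/4) = (3.58×10^10)^(1/4).
T = 435 K.

T ≈ 435 K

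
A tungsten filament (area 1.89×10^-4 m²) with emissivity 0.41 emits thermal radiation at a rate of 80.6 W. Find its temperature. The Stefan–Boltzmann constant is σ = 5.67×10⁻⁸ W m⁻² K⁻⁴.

From P = εσAT⁴, T = (P / εσA)^(1/4) = (80.6 / (0.41 × 5.67×10⁻⁸ × 1.89×10^-4))^(1/4).
T = (1.83×10^13)^(1/4) = 2070 K.

T ≈ 2070 K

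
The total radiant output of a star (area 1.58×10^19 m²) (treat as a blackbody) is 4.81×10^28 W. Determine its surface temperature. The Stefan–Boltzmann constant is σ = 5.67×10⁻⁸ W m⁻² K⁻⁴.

T ≈ 15200 K

From P = σAT⁴, T = (P / σA)^(1/4) = (4.81×10^28 / (5.67×10⁻⁸ × 1.58×10^19))^(1/4).
T = (5.37×10^16)^(1/4) = 15200 K.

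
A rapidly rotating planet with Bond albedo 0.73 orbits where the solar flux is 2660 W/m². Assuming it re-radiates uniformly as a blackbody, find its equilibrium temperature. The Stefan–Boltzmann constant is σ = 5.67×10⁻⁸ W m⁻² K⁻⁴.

Power absorbed = (1−a)S·πR²; power emitted = 4πR²σT⁴. Equating and cancelling πR²:
T = ((1−a)S / 4σ)^(1/4) = (718 / (4 × 5.67×10⁻⁸))^(1/4) = (3.17×10^9)^(1/4).
T = 237 K.

T ≈ 237 K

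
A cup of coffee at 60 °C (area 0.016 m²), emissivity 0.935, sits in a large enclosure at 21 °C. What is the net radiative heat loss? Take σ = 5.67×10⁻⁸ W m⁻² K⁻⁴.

Q ≈ 4.09 W

Convert: 60 °C = 333 K; 21 °C = 294 K.
Q = εσA(T⁴ − T_s⁴). T⁴ − T_s⁴ = (333)⁴ − (294)⁴ = 1.23×10^10 − 7.47×10^9 = 4.83×10^9 K⁴.
Q = 0.935 × 5.67×10⁻⁸ × 0.0160 × 4.83×10^9 = 4.09 W.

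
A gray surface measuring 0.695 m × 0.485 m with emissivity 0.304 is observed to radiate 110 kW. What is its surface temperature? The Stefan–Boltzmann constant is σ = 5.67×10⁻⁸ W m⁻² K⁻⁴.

T ≈ 2090 K

A = 0.695 × 0.485 = 0.337 m².
From P = εσAT⁴, T = (P / εσA)^(1/4) = (1.10×10^5 / (0.304 × 5.67×10⁻⁸ × 0.337))^(1/4).
T = (1.89×10^13)^(1/4) = 2090 K.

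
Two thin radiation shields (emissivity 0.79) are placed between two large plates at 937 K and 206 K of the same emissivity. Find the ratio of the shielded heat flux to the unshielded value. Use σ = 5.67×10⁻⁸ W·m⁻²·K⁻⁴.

ratio ≈ 0.333

With N identical shields there are N+1 = 3 gaps in series, each with the same radiative resistance, so the flux falls to 1/(N+1) of its unshielded value.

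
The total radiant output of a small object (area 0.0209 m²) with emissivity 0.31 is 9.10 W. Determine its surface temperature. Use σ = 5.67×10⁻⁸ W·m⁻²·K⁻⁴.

T ≈ 397 K

From P = εσAT⁴, T = (P / εσA)^(1/4) = (9.10 / (0.31 × 5.67×10⁻⁸ × 0.0209))^(1/4).
T = (2.48×10^10)^(1/4) = 397 K.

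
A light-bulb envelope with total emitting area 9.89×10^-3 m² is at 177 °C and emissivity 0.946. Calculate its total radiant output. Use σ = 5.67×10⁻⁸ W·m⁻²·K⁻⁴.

P ≈ 21.8 W

177 °C = 450 K.
P = εσAT⁴ = 0.946 × 5.67×10⁻⁸ × 9.89×10^-3 × (450)⁴ = 0.946 × 5.67×10⁻⁸ × 9.89×10^-3 × 4.10×10^10.
P = 21.8 W.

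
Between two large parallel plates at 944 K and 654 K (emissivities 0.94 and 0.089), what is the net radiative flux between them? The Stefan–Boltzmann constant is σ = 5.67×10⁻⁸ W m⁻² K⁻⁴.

For two large parallel gray plates, q = σ(T₁⁴ − T₂⁴) / (1/ε₁ + 1/ε₂ − 1).
1/ε₁ + 1/ε₂ − 1 = 1/0.94 + 1/0.089 − 1 = 11.30.
T₁⁴ − T₂⁴ = 7.94×10^11 − 1.83×10^11 = 6.11×10^11 K⁴.
q = 5.67×10⁻⁸ × 6.11×10^11 / 11.30 = 3070 W/m².

q ≈ 3070 W/m²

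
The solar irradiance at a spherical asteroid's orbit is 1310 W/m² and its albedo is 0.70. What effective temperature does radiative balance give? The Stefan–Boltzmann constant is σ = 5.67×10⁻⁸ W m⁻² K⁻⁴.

T ≈ 204 K

Power absorbed = (1−a)S·πR²; power emitted = 4πR²σT⁴. Equating and cancelling πR²:
T = ((1−a)S / 4σ)^(1/4) = (393 / (4 × 5.67×10⁻⁸))^(1/4) = (1.73×10^9)^(1/4).
T = 204 K.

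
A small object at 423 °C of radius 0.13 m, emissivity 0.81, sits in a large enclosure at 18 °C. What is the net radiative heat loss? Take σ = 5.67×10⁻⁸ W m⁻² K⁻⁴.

A = 4πr² = 4π × (0.13)² = 0.212 m².
Convert: 423 °C = 696 K; 18 °C = 291 K.
Q = εσA(T⁴ − T_s⁴). T⁴ − T_s⁴ = (696)⁴ − (291)⁴ = 2.35×10^11 − 7.17×10^9 = 2.27×10^11 K⁴.
Q = 0.81 × 5.67×10⁻⁸ × 0.212 × 2.27×10^11 = 2220 W.

Q ≈ 2220 W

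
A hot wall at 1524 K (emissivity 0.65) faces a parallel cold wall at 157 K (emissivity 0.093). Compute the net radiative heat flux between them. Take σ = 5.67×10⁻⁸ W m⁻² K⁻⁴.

For two large parallel gray plates, q = σ(T₁⁴ − T₂⁴) / (1/ε₁ + 1/ε₂ − 1).
1/ε₁ + 1/ε₂ − 1 = 1/0.65 + 1/0.093 − 1 = 11.29.
T₁⁴ − T₂⁴ = 5.39×10^12 − 6.08×10^8 = 5.39×10^12 K⁴.
q = 5.67×10⁻⁸ × 5.39×10^12 / 11.29 = 27100 W/m².

q ≈ 27100 W/m²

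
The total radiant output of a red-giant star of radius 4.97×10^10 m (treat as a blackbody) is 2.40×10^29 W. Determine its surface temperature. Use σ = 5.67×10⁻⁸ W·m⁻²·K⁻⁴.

T ≈ 3420 K

A = 4πr² = 4π × (4.97×10^10)² = 3.10×10^22 m².
From P = σAT⁴, T = (P / σA)^(1/4) = (2.40×10^29 / (5.67×10⁻⁸ × 3.10×10^22))^(1/4).
T = (1.36×10^14)^(1/4) = 3420 K.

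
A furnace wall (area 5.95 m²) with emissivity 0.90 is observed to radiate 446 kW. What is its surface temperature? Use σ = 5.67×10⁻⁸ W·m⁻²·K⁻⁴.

T ≈ 1100 K

From P = εσAT⁴, T = (P / εσA)^(1/4) = (4.46×10^5 / (0.90 × 5.67×10⁻⁸ × 5.95))^(1/4).
T = (1.47×10^12)^(1/4) = 1100 K.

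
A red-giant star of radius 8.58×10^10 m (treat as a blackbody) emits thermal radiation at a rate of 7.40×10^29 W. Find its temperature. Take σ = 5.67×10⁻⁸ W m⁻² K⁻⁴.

T ≈ 3450 K

A = 4πr² = 4π × (8.58×10^10)² = 9.25×10^22 m².
From P = σAT⁴, T = (P / σA)^(1/4) = (7.40×10^29 / (5.67×10⁻⁸ × 9.25×10^22))^(1/4).
T = (1.41×10^14)^(1/4) = 3450 K.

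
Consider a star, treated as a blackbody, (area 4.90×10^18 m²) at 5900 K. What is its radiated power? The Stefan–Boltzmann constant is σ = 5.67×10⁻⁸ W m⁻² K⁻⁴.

P ≈ 3.37×10^26 W

P = σAT⁴ = 5.67×10⁻⁸ × 4.90×10^18 × (5900)⁴ = 5.67×10⁻⁸ × 4.90×10^18 × 1.21×10^15.
P = 3.37×10^26 W.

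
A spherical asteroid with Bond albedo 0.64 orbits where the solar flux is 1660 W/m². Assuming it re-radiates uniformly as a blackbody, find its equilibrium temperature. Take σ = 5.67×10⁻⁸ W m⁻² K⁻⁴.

T ≈ 227 K

Power absorbed = (1−a)S·πR²; power emitted = 4πR²σT⁴. Equating and cancelling πR²:
T = ((1−a)S / 4σ)^(1/4) = (598 / (4 × 5.67×10⁻⁸))^(1/4) = (2.63×10^9)^(1/4).
T = 227 K.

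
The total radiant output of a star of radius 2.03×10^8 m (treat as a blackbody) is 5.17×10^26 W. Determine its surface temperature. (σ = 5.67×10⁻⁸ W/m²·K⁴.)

A = 4πr² = 4π × (2.03×10^8)² = 5.18×10^17 m².
From P = σAT⁴, T = (P / σA)^(1/4) = (5.17×10^26 / (5.67×10⁻⁸ × 5.18×10^17))^(1/4).
T = (1.76×10^16)^(1/4) = 11500 K.

T ≈ 11500 K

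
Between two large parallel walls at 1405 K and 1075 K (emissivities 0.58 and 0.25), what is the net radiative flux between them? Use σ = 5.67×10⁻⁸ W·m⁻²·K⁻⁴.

q ≈ 30700 W/m²

For two large parallel gray plates, q = σ(T₁⁴ − T₂⁴) / (1/ε₁ + 1/ε₂ − 1).
1/ε₁ + 1/ε₂ − 1 = 1/0.58 + 1/0.25 − 1 = 4.724.
T₁⁴ − T₂⁴ = 3.90×10^12 − 1.34×10^12 = 2.56×10^12 K⁴.
q = 5.67×10⁻⁸ × 2.56×10^12 / 4.724 = 30700 W/m².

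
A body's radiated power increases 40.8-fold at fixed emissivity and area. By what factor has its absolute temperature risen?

P ∝ T⁴ ⇒ T ∝ P^(1/4), so T scales by (40.8)^(1/4) = 2.53.

factor ≈ 2.53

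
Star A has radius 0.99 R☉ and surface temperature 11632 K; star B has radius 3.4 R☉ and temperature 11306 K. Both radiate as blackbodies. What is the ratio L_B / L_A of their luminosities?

L = 4πR²σT⁴ ∝ R²T⁴, so L_B/L_A = (3.4/0.99)² × (11306/11632)⁴ = 11.8 × 0.893 = 10.5.

L_B/L_A ≈ 10.5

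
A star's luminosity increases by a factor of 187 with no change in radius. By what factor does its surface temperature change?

P ∝ T⁴ ⇒ T ∝ P^(1/4), so T scales by (187)^(1/4) = 3.70.

factor ≈ 3.70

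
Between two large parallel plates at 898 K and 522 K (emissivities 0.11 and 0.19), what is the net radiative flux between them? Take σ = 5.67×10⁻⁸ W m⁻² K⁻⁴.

q ≈ 2450 W/m²

For two large parallel gray plates, q = σ(T₁⁴ − T₂⁴) / (1/ε₁ + 1/ε₂ − 1).
1/ε₁ + 1/ε₂ − 1 = 1/0.11 + 1/0.19 − 1 = 13.35.
T₁⁴ − T₂⁴ = 6.50×10^11 − 7.42×10^10 = 5.76×10^11 K⁴.
q = 5.67×10⁻⁸ × 5.76×10^11 / 13.35 = 2450 W/m².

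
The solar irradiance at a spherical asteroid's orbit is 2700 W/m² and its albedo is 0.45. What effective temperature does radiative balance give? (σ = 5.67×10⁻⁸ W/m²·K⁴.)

T ≈ 284 K

Power absorbed = (1−a)S·πR²; power emitted = 4πR²σT⁴. Equating and cancelling πR²:
T = ((1−a)S / 4σ)^(1/4) = (1490 / (4 × 5.67×10⁻⁸))^(1/4) = (6.55×10^9)^(1/4).
T = 284 K.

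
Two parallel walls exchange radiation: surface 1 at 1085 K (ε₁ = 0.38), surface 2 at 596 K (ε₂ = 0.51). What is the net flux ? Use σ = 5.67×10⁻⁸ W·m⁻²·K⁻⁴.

For two large parallel gray plates, q = σ(T₁⁴ − T₂⁴) / (1/ε₁ + 1/ε₂ − 1).
1/ε₁ + 1/ε₂ − 1 = 1/0.38 + 1/0.51 − 1 = 3.592.
T₁⁴ − T₂⁴ = 1.39×10^12 − 1.26×10^11 = 1.26×10^12 K⁴.
q = 5.67×10⁻⁸ × 1.26×10^12 / 3.592 = 19900 W/m².

q ≈ 19900 W/m²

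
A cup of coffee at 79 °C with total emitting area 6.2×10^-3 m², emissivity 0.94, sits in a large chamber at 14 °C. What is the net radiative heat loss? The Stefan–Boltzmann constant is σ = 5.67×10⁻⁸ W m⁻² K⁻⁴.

Convert: 79 °C = 352 K; 14 °C = 287 K.
Q = εσA(T⁴ − T_s⁴). T⁴ − T_s⁴ = (352)⁴ − (287)⁴ = 1.54×10^10 − 6.78×10^9 = 8.57×10^9 K⁴.
Q = 0.94 × 5.67×10⁻⁸ × 6.20×10^-3 × 8.57×10^9 = 2.83 W.

Q ≈ 2.83 W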